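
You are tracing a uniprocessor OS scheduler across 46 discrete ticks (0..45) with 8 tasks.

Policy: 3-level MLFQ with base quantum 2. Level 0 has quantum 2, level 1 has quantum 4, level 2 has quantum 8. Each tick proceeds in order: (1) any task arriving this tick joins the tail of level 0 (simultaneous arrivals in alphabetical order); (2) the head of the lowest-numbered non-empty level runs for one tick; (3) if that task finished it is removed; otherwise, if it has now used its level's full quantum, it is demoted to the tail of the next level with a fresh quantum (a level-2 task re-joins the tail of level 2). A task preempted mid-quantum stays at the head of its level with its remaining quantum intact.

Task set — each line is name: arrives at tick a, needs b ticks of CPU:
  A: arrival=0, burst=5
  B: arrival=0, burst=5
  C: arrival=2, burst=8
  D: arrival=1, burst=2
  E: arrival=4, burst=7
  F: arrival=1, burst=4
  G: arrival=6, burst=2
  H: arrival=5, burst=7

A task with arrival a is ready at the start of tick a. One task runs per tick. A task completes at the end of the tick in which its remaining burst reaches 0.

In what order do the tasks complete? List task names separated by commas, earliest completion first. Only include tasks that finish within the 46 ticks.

completion order = D, G, A, B, F, C, E, H

t=0: L0/L1/L2 = AB/-/- → run A
t=1: L0/L1/L2 = ABDF/-/- → run A
t=2: L0/L1/L2 = BDFC/A/- → run B
t=3: L0/L1/L2 = BDFC/A/- → run B
t=4: L0/L1/L2 = DFCE/AB/- → run D
t=5: L0/L1/L2 = DFCEH/AB/- → run D
t=6: L0/L1/L2 = FCEHG/AB/- → run F
t=7: L0/L1/L2 = FCEHG/AB/- → run F
t=8: L0/L1/L2 = CEHG/ABF/- → run C
t=9: L0/L1/L2 = CEHG/ABF/- → run C
t=10: L0/L1/L2 = EHG/ABFC/- → run E
t=11: L0/L1/L2 = EHG/ABFC/- → run E
t=12: L0/L1/L2 = HG/ABFCE/- → run H
t=13: L0/L1/L2 = HG/ABFCE/- → run H
t=14: L0/L1/L2 = G/ABFCEH/- → run G
t=15: L0/L1/L2 = G/ABFCEH/- → run G
t=16: L0/L1/L2 = -/ABFCEH/- → run A
t=17: L0/L1/L2 = -/ABFCEH/- → run A
t=18: L0/L1/L2 = -/ABFCEH/- → run A
t=19: L0/L1/L2 = -/BFCEH/- → run B
t=20: L0/L1/L2 = -/BFCEH/- → run B
t=21: L0/L1/L2 = -/BFCEH/- → run B
t=22: L0/L1/L2 = -/FCEH/- → run F
t=23: L0/L1/L2 = -/FCEH/- → run F
t=24: L0/L1/L2 = -/CEH/- → run C
t=25: L0/L1/L2 = -/CEH/- → run C
t=26: L0/L1/L2 = -/CEH/- → run C
t=27: L0/L1/L2 = -/CEH/- → run C
t=28: L0/L1/L2 = -/EH/C → run E
t=29: L0/L1/L2 = -/EH/C → run E
t=30: L0/L1/L2 = -/EH/C → run E
t=31: L0/L1/L2 = -/EH/C → run E
t=32: L0/L1/L2 = -/H/CE → run H
t=33: L0/L1/L2 = -/H/CE → run H
t=34: L0/L1/L2 = -/H/CE → run H
t=35: L0/L1/L2 = -/H/CE → run H
t=36: L0/L1/L2 = -/-/CEH → run C
t=37: L0/L1/L2 = -/-/CEH → run C
t=38: L0/L1/L2 = -/-/EH → run E
t=39: L0/L1/L2 = -/-/H → run H
t=40: (idle)
t=41: (idle)
t=42: (idle)
t=43: (idle)
t=44: (idle)
t=45: (idle)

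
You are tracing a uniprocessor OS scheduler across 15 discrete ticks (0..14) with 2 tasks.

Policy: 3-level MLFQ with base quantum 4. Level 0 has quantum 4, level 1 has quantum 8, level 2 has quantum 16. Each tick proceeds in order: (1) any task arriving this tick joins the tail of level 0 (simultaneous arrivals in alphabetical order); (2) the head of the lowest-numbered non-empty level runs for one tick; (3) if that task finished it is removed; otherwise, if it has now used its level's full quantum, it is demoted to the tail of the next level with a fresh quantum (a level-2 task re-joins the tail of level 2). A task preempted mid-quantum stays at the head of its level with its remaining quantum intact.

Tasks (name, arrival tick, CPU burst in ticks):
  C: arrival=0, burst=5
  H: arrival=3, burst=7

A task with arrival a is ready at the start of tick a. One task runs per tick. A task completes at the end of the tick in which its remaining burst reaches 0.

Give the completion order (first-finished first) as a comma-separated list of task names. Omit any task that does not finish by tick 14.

completion order = C, H

t=0: L0/L1/L2 = C/-/- → run C
t=1: L0/L1/L2 = C/-/- → run C
t=2: L0/L1/L2 = C/-/- → run C
t=3: L0/L1/L2 = CH/-/- → run C
t=4: L0/L1/L2 = H/C/- → run H
t=5: L0/L1/L2 = H/C/- → run H
t=6: L0/L1/L2 = H/C/- → run H
t=7: L0/L1/L2 = H/C/- → run H
t=8: L0/L1/L2 = -/CH/- → run C
t=9: L0/L1/L2 = -/H/- → run H
t=10: L0/L1/L2 = -/H/- → run H
t=11: L0/L1/L2 = -/H/- → run H
t=12: (idle)
t=13: (idle)
t=14: (idle)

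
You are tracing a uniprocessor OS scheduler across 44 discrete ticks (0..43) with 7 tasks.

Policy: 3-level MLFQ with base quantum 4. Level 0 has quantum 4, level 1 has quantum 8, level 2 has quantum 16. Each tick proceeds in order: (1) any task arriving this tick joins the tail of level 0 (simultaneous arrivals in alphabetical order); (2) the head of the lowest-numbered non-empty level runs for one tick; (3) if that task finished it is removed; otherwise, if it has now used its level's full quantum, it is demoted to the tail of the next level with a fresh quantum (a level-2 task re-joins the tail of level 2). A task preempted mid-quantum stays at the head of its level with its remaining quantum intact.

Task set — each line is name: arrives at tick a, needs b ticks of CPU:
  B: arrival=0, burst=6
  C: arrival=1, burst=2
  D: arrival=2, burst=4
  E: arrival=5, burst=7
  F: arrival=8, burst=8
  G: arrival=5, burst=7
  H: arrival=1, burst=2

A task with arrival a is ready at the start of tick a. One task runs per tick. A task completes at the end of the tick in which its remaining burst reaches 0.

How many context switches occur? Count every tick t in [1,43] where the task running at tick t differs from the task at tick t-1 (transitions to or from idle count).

t=0: L0/L1/L2 = B/-/- → run B
t=1: L0/L1/L2 = BCH/-/- → run B
t=2: L0/L1/L2 = BCHD/-/- → run B
t=3: L0/L1/L2 = BCHD/-/- → run B
t=4: L0/L1/L2 = CHD/B/- → run C
t=5: L0/L1/L2 = CHDEG/B/- → run C
t=6: L0/L1/L2 = HDEG/B/- → run H
t=7: L0/L1/L2 = HDEG/B/- → run H
t=8: L0/L1/L2 = DEGF/B/- → run D
t=9: L0/L1/L2 = DEGF/B/- → run D
t=10: L0/L1/L2 = DEGF/B/- → run D
t=11: L0/L1/L2 = DEGF/B/- → run D
t=12: L0/L1/L2 = EGF/B/- → run E
t=13: L0/L1/L2 = EGF/B/- → run E
t=14: L0/L1/L2 = EGF/B/- → run E
t=15: L0/L1/L2 = EGF/B/- → run E
t=16: L0/L1/L2 = GF/BE/- → run G
t=17: L0/L1/L2 = GF/BE/- → run G
t=18: L0/L1/L2 = GF/BE/- → run G
t=19: L0/L1/L2 = GF/BE/- → run G
t=20: L0/L1/L2 = F/BEG/- → run F
t=21: L0/L1/L2 = F/BEG/- → run F
t=22: L0/L1/L2 = F/BEG/- → run F
t=23: L0/L1/L2 = F/BEG/- → run F
t=24: L0/L1/L2 = -/BEGF/- → run B
t=25: L0/L1/L2 = -/BEGF/- → run B
t=26: L0/L1/L2 = -/EGF/- → run E
t=27: L0/L1/L2 = -/EGF/- → run E
t=28: L0/L1/L2 = -/EGF/- → run E
t=29: L0/L1/L2 = -/GF/- → run G
t=30: L0/L1/L2 = -/GF/- → run G
t=31: L0/L1/L2 = -/GF/- → run G
t=32: L0/L1/L2 = -/F/- → run F
t=33: L0/L1/L2 = -/F/- → run F
t=34: L0/L1/L2 = -/F/- → run F
t=35: L0/L1/L2 = -/F/- → run F
t=36: (idle)
t=37: (idle)
t=38: (idle)
t=39: (idle)
t=40: (idle)
t=41: (idle)
t=42: (idle)
t=43: (idle)

context switches = 11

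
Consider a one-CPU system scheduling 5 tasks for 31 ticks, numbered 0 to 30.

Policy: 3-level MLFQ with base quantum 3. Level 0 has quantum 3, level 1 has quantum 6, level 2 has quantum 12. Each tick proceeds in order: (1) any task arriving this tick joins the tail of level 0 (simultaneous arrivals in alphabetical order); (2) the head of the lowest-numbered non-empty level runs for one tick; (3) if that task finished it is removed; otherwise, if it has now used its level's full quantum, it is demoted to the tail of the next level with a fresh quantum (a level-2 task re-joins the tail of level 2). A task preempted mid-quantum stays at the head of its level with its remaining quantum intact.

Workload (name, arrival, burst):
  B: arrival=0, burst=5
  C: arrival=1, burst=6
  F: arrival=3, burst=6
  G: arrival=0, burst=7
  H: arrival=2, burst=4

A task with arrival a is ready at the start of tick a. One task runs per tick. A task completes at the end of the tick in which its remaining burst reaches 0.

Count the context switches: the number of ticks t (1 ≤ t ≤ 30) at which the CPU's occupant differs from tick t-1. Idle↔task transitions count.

t=0: L0/L1/L2 = BG/-/- → run B
t=1: L0/L1/L2 = BGC/-/- → run B
t=2: L0/L1/L2 = BGCH/-/- → run B
t=3: L0/L1/L2 = GCHF/B/- → run G
t=4: L0/L1/L2 = GCHF/B/- → run G
t=5: L0/L1/L2 = GCHF/B/- → run G
t=6: L0/L1/L2 = CHF/BG/- → run C
t=7: L0/L1/L2 = CHF/BG/- → run C
t=8: L0/L1/L2 = CHF/BG/- → run C
t=9: L0/L1/L2 = HF/BGC/- → run H
t=10: L0/L1/L2 = HF/BGC/- → run H
t=11: L0/L1/L2 = HF/BGC/- → run H
t=12: L0/L1/L2 = F/BGCH/- → run F
t=13: L0/L1/L2 = F/BGCH/- → run F
t=14: L0/L1/L2 = F/BGCH/- → run F
t=15: L0/L1/L2 = -/BGCHF/- → run B
t=16: L0/L1/L2 = -/BGCHF/- → run B
t=17: L0/L1/L2 = -/GCHF/- → run G
t=18: L0/L1/L2 = -/GCHF/- → run G
t=19: L0/L1/L2 = -/GCHF/- → run G
t=20: L0/L1/L2 = -/GCHF/- → run G
t=21: L0/L1/L2 = -/CHF/- → run C
t=22: L0/L1/L2 = -/CHF/- → run C
t=23: L0/L1/L2 = -/CHF/- → run C
t=24: L0/L1/L2 = -/HF/- → run H
t=25: L0/L1/L2 = -/F/- → run F
t=26: L0/L1/L2 = -/F/- → run F
t=27: L0/L1/L2 = -/F/- → run F
t=28: (idle)
t=29: (idle)
t=30: (idle)

context switches = 10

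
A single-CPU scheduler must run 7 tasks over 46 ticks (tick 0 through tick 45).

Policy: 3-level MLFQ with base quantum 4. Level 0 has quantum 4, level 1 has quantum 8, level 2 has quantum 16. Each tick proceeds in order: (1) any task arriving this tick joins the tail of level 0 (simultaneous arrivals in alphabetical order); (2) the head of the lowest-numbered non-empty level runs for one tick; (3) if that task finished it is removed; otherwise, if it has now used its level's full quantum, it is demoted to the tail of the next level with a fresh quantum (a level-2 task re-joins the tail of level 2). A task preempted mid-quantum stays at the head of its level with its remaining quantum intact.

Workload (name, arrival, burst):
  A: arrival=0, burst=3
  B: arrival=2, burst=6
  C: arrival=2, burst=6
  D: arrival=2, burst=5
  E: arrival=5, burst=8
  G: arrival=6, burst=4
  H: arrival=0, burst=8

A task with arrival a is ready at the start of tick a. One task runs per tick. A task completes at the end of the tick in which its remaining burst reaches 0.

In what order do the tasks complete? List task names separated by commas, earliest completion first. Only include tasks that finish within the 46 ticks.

completion order = A, G, H, B, C, D, E

t=0: L0/L1/L2 = AH/-/- → run A
t=1: L0/L1/L2 = AH/-/- → run A
t=2: L0/L1/L2 = AHBCD/-/- → run A
t=3: L0/L1/L2 = HBCD/-/- → run H
t=4: L0/L1/L2 = HBCD/-/- → run H
t=5: L0/L1/L2 = HBCDE/-/- → run H
t=6: L0/L1/L2 = HBCDEG/-/- → run H
t=7: L0/L1/L2 = BCDEG/H/- → run B
t=8: L0/L1/L2 = BCDEG/H/- → run B
t=9: L0/L1/L2 = BCDEG/H/- → run B
t=10: L0/L1/L2 = BCDEG/H/- → run B
t=11: L0/L1/L2 = CDEG/HB/- → run C
t=12: L0/L1/L2 = CDEG/HB/- → run C
t=13: L0/L1/L2 = CDEG/HB/- → run C
t=14: L0/L1/L2 = CDEG/HB/- → run C
t=15: L0/L1/L2 = DEG/HBC/- → run D
t=16: L0/L1/L2 = DEG/HBC/- → run D
t=17: L0/L1/L2 = DEG/HBC/- → run D
t=18: L0/L1/L2 = DEG/HBC/- → run D
t=19: L0/L1/L2 = EG/HBCD/- → run E
t=20: L0/L1/L2 = EG/HBCD/- → run E
t=21: L0/L1/L2 = EG/HBCD/- → run E
t=22: L0/L1/L2 = EG/HBCD/- → run E
t=23: L0/L1/L2 = G/HBCDE/- → run G
t=24: L0/L1/L2 = G/HBCDE/- → run G
t=25: L0/L1/L2 = G/HBCDE/- → run G
t=26: L0/L1/L2 = G/HBCDE/- → run G
t=27: L0/L1/L2 = -/HBCDE/- → run H
t=28: L0/L1/L2 = -/HBCDE/- → run H
t=29: L0/L1/L2 = -/HBCDE/- → run H
t=30: L0/L1/L2 = -/HBCDE/- → run H
t=31: L0/L1/L2 = -/BCDE/- → run B
t=32: L0/L1/L2 = -/BCDE/- → run B
t=33: L0/L1/L2 = -/CDE/- → run C
t=34: L0/L1/L2 = -/CDE/- → run C
t=35: L0/L1/L2 = -/DE/- → run D
t=36: L0/L1/L2 = -/E/- → run E
t=37: L0/L1/L2 = -/E/- → run E
t=38: L0/L1/L2 = -/E/- → run E
t=39: L0/L1/L2 = -/E/- → run E
t=40: (idle)
t=41: (idle)
t=42: (idle)
t=43: (idle)
t=44: (idle)
t=45: (idle)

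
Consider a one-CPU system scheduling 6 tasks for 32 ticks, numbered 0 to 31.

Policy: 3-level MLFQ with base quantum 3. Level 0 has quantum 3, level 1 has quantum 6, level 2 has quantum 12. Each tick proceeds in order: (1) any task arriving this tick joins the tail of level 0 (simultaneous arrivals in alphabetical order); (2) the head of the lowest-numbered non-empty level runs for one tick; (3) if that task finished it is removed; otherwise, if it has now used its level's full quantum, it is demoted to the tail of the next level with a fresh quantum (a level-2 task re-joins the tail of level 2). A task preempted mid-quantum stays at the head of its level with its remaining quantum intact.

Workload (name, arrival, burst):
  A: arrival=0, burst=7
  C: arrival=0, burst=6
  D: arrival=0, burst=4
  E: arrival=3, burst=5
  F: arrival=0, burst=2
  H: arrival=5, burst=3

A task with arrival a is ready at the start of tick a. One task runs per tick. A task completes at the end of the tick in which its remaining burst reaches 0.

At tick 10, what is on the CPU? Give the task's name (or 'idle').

t=0: L0/L1/L2 = ACDF/-/- → run A
t=1: L0/L1/L2 = ACDF/-/- → run A
t=2: L0/L1/L2 = ACDF/-/- → run A
t=3: L0/L1/L2 = CDFE/A/- → run C
t=4: L0/L1/L2 = CDFE/A/- → run C
t=5: L0/L1/L2 = CDFEH/A/- → run C
t=6: L0/L1/L2 = DFEH/AC/- → run D
t=7: L0/L1/L2 = DFEH/AC/- → run D
t=8: L0/L1/L2 = DFEH/AC/- → run D
t=9: L0/L1/L2 = FEH/ACD/- → run F
t=10: L0/L1/L2 = FEH/ACD/- → run F
t=11: L0/L1/L2 = EH/ACD/- → run E
t=12: L0/L1/L2 = EH/ACD/- → run E
t=13: L0/L1/L2 = EH/ACD/- → run E
t=14: L0/L1/L2 = H/ACDE/- → run H
t=15: L0/L1/L2 = H/ACDE/- → run H
t=16: L0/L1/L2 = H/ACDE/- → run H
t=17: L0/L1/L2 = -/ACDE/- → run A
t=18: L0/L1/L2 = -/ACDE/- → run A
t=19: L0/L1/L2 = -/ACDE/- → run A
t=20: L0/L1/L2 = -/ACDE/- → run A
t=21: L0/L1/L2 = -/CDE/- → run C
t=22: L0/L1/L2 = -/CDE/- → run C
t=23: L0/L1/L2 = -/CDE/- → run C
t=24: L0/L1/L2 = -/DE/- → run D
t=25: L0/L1/L2 = -/E/- → run E
t=26: L0/L1/L2 = -/E/- → run E
t=27: (idle)
t=28: (idle)
t=29: (idle)
t=30: (idle)
t=31: (idle)

running at tick 10 = F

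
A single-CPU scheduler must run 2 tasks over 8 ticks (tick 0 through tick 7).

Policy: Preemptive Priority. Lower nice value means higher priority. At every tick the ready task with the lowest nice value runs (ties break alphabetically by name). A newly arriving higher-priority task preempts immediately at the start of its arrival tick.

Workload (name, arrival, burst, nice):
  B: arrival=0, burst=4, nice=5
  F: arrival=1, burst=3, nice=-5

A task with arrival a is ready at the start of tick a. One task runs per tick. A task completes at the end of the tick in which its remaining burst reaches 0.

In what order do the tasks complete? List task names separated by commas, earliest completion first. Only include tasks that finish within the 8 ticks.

t=0: ready={B} → run B
t=1: ready={B,F} → run F
t=2: ready={B,F} → run F
t=3: ready={B,F} → run F
t=4: ready={B} → run B
t=5: ready={B} → run B
t=6: ready={B} → run B
t=7: (idle)

completion order = F, B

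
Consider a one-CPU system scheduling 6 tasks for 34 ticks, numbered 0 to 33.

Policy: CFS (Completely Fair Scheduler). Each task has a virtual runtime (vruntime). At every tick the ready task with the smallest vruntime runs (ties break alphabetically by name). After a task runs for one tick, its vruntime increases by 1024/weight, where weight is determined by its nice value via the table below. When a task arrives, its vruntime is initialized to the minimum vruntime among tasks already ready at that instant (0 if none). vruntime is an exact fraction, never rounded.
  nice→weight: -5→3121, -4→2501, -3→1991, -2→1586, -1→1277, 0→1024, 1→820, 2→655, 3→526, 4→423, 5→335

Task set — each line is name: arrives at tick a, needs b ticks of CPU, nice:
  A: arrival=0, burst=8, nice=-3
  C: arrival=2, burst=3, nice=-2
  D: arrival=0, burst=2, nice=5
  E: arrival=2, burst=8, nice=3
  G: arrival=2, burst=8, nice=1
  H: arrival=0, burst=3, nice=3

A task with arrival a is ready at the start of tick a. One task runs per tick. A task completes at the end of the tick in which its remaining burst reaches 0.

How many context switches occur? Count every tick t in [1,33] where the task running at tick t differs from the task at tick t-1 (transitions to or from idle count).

context switches = 28

t=0: vr[A=0 D=0 H=0] → run A
t=1: vr[A=1024/1991 D=0 H=0] → run D
t=2: vr[A=1024/1991 C=0 D=1024/335 E=0 G=0 H=0] → run C
t=3: vr[A=1024/1991 C=512/793 D=1024/335 E=0 G=0 H=0] → run E
t=4: vr[A=1024/1991 C=512/793 D=1024/335 E=512/263 G=0 H=0] → run G
t=5: vr[A=1024/1991 C=512/793 D=1024/335 E=512/263 G=256/205 H=0] → run H
t=6: vr[A=1024/1991 C=512/793 D=1024/335 E=512/263 G=256/205 H=512/263] → run A
t=7: vr[A=2048/1991 C=512/793 D=1024/335 E=512/263 G=256/205 H=512/263] → run C
t=8: vr[A=2048/1991 C=1024/793 D=1024/335 E=512/263 G=256/205 H=512/263] → run A
t=9: vr[A=3072/1991 C=1024/793 D=1024/335 E=512/263 G=256/205 H=512/263] → run G
t=10: vr[A=3072/1991 C=1024/793 D=1024/335 E=512/263 G=512/205 H=512/263] → run C
t=11: vr[A=3072/1991 D=1024/335 E=512/263 G=512/205 H=512/263] → run A
t=12: vr[A=4096/1991 D=1024/335 E=512/263 G=512/205 H=512/263] → run E
t=13: vr[A=4096/1991 D=1024/335 E=1024/263 G=512/205 H=512/263] → run H
t=14: vr[A=4096/1991 D=1024/335 E=1024/263 G=512/205 H=1024/263] → run A
t=15: vr[A=5120/1991 D=1024/335 E=1024/263 G=512/205 H=1024/263] → run G
t=16: vr[A=5120/1991 D=1024/335 E=1024/263 G=768/205 H=1024/263] → run A
t=17: vr[A=6144/1991 D=1024/335 E=1024/263 G=768/205 H=1024/263] → run D
t=18: vr[A=6144/1991 E=1024/263 G=768/205 H=1024/263] → run A
t=19: vr[A=7168/1991 E=1024/263 G=768/205 H=1024/263] → run A
t=20: vr[E=1024/263 G=768/205 H=1024/263] → run G
t=21: vr[E=1024/263 G=1024/205 H=1024/263] → run E
t=22: vr[E=1536/263 G=1024/205 H=1024/263] → run H
t=23: vr[E=1536/263 G=1024/205] → run G
t=24: vr[E=1536/263 G=256/41] → run E
t=25: vr[E=2048/263 G=256/41] → run G
t=26: vr[E=2048/263 G=1536/205] → run G
t=27: vr[E=2048/263 G=1792/205] → run E
t=28: vr[E=2560/263 G=1792/205] → run G
t=29: vr[E=2560/263] → run E
t=30: vr[E=3072/263] → run E
t=31: vr[E=3584/263] → run E
t=32: (idle)
t=33: (idle)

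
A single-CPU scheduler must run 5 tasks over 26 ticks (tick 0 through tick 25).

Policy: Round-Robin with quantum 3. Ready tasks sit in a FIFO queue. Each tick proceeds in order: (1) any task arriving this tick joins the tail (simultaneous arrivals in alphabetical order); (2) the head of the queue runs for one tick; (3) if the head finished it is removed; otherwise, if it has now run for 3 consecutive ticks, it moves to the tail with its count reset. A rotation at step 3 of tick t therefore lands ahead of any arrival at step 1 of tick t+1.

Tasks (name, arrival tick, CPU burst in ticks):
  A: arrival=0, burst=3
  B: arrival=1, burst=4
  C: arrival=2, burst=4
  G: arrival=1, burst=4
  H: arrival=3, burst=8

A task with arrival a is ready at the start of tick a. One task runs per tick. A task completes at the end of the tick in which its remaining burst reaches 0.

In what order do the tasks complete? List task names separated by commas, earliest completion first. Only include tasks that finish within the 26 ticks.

t=0: queue=[A] q_used=0 → run A
t=1: queue=[A,B,G] q_used=1 → run A
t=2: queue=[A,B,G,C] q_used=2 → run A
t=3: queue=[B,G,C,H] q_used=0 → run B
t=4: queue=[B,G,C,H] q_used=1 → run B
t=5: queue=[B,G,C,H] q_used=2 → run B
t=6: queue=[G,C,H,B] q_used=0 → run G
t=7: queue=[G,C,H,B] q_used=1 → run G
t=8: queue=[G,C,H,B] q_used=2 → run G
t=9: queue=[C,H,B,G] q_used=0 → run C
t=10: queue=[C,H,B,G] q_used=1 → run C
t=11: queue=[C,H,B,G] q_used=2 → run C
t=12: queue=[H,B,G,C] q_used=0 → run H
t=13: queue=[H,B,G,C] q_used=1 → run H
t=14: queue=[H,B,G,C] q_used=2 → run H
t=15: queue=[B,G,C,H] q_used=0 → run B
t=16: queue=[G,C,H] q_used=0 → run G
t=17: queue=[C,H] q_used=0 → run C
t=18: queue=[H] q_used=0 → run H
t=19: queue=[H] q_used=1 → run H
t=20: queue=[H] q_used=2 → run H
t=21: queue=[H] q_used=0 → run H
t=22: queue=[H] q_used=1 → run H
t=23: (idle)
t=24: (idle)
t=25: (idle)

completion order = A, B, G, C, H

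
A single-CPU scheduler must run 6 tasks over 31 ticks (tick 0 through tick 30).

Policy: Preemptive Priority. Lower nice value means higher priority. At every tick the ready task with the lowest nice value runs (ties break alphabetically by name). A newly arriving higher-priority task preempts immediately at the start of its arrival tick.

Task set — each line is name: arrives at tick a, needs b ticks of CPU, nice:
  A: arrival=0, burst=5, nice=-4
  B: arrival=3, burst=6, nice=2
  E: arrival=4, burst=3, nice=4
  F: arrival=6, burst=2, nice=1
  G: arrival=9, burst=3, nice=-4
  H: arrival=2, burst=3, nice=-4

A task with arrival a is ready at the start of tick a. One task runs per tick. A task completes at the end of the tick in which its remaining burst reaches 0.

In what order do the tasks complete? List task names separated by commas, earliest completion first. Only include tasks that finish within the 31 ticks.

completion order = A, H, G, F, B, E

t=0: ready={A} → run A
t=1: ready={A} → run A
t=2: ready={A,H} → run A
t=3: ready={A,B,H} → run A
t=4: ready={A,B,E,H} → run A
t=5: ready={B,E,H} → run H
t=6: ready={B,E,F,H} → run H
t=7: ready={B,E,F,H} → run H
t=8: ready={B,E,F} → run F
t=9: ready={B,E,F,G} → run G
t=10: ready={B,E,F,G} → run G
t=11: ready={B,E,F,G} → run G
t=12: ready={B,E,F} → run F
t=13: ready={B,E} → run B
t=14: ready={B,E} → run B
t=15: ready={B,E} → run B
t=16: ready={B,E} → run B
t=17: ready={B,E} → run B
t=18: ready={B,E} → run B
t=19: ready={E} → run E
t=20: ready={E} → run E
t=21: ready={E} → run E
t=22: (idle)
t=23: (idle)
t=24: (idle)
t=25: (idle)
t=26: (idle)
t=27: (idle)
t=28: (idle)
t=29: (idle)
t=30: (idle)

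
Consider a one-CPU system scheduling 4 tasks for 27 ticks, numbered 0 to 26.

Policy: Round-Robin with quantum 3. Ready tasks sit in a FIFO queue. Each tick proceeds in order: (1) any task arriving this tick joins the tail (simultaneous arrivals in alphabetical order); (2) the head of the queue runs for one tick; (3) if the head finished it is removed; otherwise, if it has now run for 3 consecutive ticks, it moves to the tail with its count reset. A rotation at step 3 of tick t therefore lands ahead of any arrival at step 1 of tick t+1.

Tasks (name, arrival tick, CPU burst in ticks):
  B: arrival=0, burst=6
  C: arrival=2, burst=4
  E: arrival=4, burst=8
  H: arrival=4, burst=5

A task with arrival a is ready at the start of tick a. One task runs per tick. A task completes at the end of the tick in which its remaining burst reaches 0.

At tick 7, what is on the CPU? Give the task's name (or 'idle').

t=0: queue=[B] q_used=0 → run B
t=1: queue=[B] q_used=1 → run B
t=2: queue=[B,C] q_used=2 → run B
t=3: queue=[C,B] q_used=0 → run C
t=4: queue=[C,B,E,H] q_used=1 → run C
t=5: queue=[C,B,E,H] q_used=2 → run C
t=6: queue=[B,E,H,C] q_used=0 → run B
t=7: queue=[B,E,H,C] q_used=1 → run B
t=8: queue=[B,E,H,C] q_used=2 → run B
t=9: queue=[E,H,C] q_used=0 → run E
t=10: queue=[E,H,C] q_used=1 → run E
t=11: queue=[E,H,C] q_used=2 → run E
t=12: queue=[H,C,E] q_used=0 → run H
t=13: queue=[H,C,E] q_used=1 → run H
t=14: queue=[H,C,E] q_used=2 → run H
t=15: queue=[C,E,H] q_used=0 → run C
t=16: queue=[E,H] q_used=0 → run E
t=17: queue=[E,H] q_used=1 → run E
t=18: queue=[E,H] q_used=2 → run E
t=19: queue=[H,E] q_used=0 → run H
t=20: queue=[H,E] q_used=1 → run H
t=21: queue=[E] q_used=0 → run E
t=22: queue=[E] q_used=1 → run E
t=23: (idle)
t=24: (idle)
t=25: (idle)
t=26: (idle)

running at tick 7 = B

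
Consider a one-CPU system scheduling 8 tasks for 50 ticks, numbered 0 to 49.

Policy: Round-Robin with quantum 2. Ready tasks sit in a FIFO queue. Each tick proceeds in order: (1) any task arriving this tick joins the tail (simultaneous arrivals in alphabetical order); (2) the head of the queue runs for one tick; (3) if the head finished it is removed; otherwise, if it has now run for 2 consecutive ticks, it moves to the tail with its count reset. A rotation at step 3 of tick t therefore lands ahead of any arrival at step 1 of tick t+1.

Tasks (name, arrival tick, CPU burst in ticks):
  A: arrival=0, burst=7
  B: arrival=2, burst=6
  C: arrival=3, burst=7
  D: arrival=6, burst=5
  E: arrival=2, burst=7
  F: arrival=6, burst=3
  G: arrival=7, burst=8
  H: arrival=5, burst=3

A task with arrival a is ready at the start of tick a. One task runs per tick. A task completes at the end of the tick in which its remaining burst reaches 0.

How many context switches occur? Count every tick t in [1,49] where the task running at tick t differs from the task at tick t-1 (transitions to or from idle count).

t=0: queue=[A] q_used=0 → run A
t=1: queue=[A] q_used=1 → run A
t=2: queue=[A,B,E] q_used=0 → run A
t=3: queue=[A,B,E,C] q_used=1 → run A
t=4: queue=[B,E,C,A] q_used=0 → run B
t=5: queue=[B,E,C,A,H] q_used=1 → run B
t=6: queue=[E,C,A,H,B,D,F] q_used=0 → run E
t=7: queue=[E,C,A,H,B,D,F,G] q_used=1 → run E
t=8: queue=[C,A,H,B,D,F,G,E] q_used=0 → run C
t=9: queue=[C,A,H,B,D,F,G,E] q_used=1 → run C
t=10: queue=[A,H,B,D,F,G,E,C] q_used=0 → run A
t=11: queue=[A,H,B,D,F,G,E,C] q_used=1 → run A
t=12: queue=[H,B,D,F,G,E,C,A] q_used=0 → run H
t=13: queue=[H,B,D,F,G,E,C,A] q_used=1 → run H
t=14: queue=[B,D,F,G,E,C,A,H] q_used=0 → run B
t=15: queue=[B,D,F,G,E,C,A,H] q_used=1 → run B
t=16: queue=[D,F,G,E,C,A,H,B] q_used=0 → run D
t=17: queue=[D,F,G,E,C,A,H,B] q_used=1 → run D
t=18: queue=[F,G,E,C,A,H,B,D] q_used=0 → run F
t=19: queue=[F,G,E,C,A,H,B,D] q_used=1 → run F
t=20: queue=[G,E,C,A,H,B,D,F] q_used=0 → run G
t=21: queue=[G,E,C,A,H,B,D,F] q_used=1 → run G
t=22: queue=[E,C,A,H,B,D,F,G] q_used=0 → run E
t=23: queue=[E,C,A,H,B,D,F,G] q_used=1 → run E
t=24: queue=[C,A,H,B,D,F,G,E] q_used=0 → run C
t=25: queue=[C,A,H,B,D,F,G,E] q_used=1 → run C
t=26: queue=[A,H,B,D,F,G,E,C] q_used=0 → run A
t=27: queue=[H,B,D,F,G,E,C] q_used=0 → run H
t=28: queue=[B,D,F,G,E,C] q_used=0 → run B
t=29: queue=[B,D,F,G,E,C] q_used=1 → run B
t=30: queue=[D,F,G,E,C] q_used=0 → run D
t=31: queue=[D,F,G,E,C] q_used=1 → run D
t=32: queue=[F,G,E,C,D] q_used=0 → run F
t=33: queue=[G,E,C,D] q_used=0 → run G
t=34: queue=[G,E,C,D] q_used=1 → run G
t=35: queue=[E,C,D,G] q_used=0 → run E
t=36: queue=[E,C,D,G] q_used=1 → run E
t=37: queue=[C,D,G,E] q_used=0 → run C
t=38: queue=[C,D,G,E] q_used=1 → run C
t=39: queue=[D,G,E,C] q_used=0 → run D
t=40: queue=[G,E,C] q_used=0 → run G
t=41: queue=[G,E,C] q_used=1 → run G
t=42: queue=[E,C,G] q_used=0 → run E
t=43: queue=[C,G] q_used=0 → run C
t=44: queue=[G] q_used=0 → run G
t=45: queue=[G] q_used=1 → run G
t=46: (idle)
t=47: (idle)
t=48: (idle)
t=49: (idle)

context switches = 25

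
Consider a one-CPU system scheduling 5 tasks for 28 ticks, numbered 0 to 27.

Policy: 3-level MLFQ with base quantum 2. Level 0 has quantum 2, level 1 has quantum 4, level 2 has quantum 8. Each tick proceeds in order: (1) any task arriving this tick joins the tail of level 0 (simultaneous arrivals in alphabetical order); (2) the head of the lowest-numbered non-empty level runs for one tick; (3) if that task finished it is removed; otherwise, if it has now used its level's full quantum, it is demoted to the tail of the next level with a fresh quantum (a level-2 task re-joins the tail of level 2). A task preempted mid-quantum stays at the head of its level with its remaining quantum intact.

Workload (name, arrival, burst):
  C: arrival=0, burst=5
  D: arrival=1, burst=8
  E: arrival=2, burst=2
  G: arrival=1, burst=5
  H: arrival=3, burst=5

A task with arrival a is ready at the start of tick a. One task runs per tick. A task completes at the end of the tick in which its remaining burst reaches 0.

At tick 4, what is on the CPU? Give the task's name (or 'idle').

running at tick 4 = G

t=0: L0/L1/L2 = C/-/- → run C
t=1: L0/L1/L2 = CDG/-/- → run C
t=2: L0/L1/L2 = DGE/C/- → run D
t=3: L0/L1/L2 = DGEH/C/- → run D
t=4: L0/L1/L2 = GEH/CD/- → run G
t=5: L0/L1/L2 = GEH/CD/- → run G
t=6: L0/L1/L2 = EH/CDG/- → run E
t=7: L0/L1/L2 = EH/CDG/- → run E
t=8: L0/L1/L2 = H/CDG/- → run H
t=9: L0/L1/L2 = H/CDG/- → run H
t=10: L0/L1/L2 = -/CDGH/- → run C
t=11: L0/L1/L2 = -/CDGH/- → run C
t=12: L0/L1/L2 = -/CDGH/- → run C
t=13: L0/L1/L2 = -/DGH/- → run D
t=14: L0/L1/L2 = -/DGH/- → run D
t=15: L0/L1/L2 = -/DGH/- → run D
t=16: L0/L1/L2 = -/DGH/- → run D
t=17: L0/L1/L2 = -/GH/D → run G
t=18: L0/L1/L2 = -/GH/D → run G
t=19: L0/L1/L2 = -/GH/D → run G
t=20: L0/L1/L2 = -/H/D → run H
t=21: L0/L1/L2 = -/H/D → run H
t=22: L0/L1/L2 = -/H/D → run H
t=23: L0/L1/L2 = -/-/D → run D
t=24: L0/L1/L2 = -/-/D → run D
t=25: (idle)
t=26: (idle)
t=27: (idle)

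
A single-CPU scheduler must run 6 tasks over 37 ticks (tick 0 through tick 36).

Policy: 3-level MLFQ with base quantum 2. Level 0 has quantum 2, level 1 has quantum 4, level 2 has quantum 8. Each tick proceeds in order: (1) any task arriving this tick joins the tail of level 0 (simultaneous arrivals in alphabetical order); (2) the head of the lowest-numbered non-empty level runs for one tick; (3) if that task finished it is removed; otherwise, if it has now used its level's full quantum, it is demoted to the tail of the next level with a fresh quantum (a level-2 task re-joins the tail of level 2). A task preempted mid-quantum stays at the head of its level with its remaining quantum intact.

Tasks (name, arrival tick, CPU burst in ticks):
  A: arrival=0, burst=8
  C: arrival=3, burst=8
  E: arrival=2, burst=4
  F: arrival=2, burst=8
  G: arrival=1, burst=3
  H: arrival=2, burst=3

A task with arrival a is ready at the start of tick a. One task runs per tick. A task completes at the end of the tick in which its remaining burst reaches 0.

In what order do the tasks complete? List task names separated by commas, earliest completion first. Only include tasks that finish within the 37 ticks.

completion order = G, E, H, A, F, C

t=0: L0/L1/L2 = A/-/- → run A
t=1: L0/L1/L2 = AG/-/- → run A
t=2: L0/L1/L2 = GEFH/A/- → run G
t=3: L0/L1/L2 = GEFHC/A/- → run G
t=4: L0/L1/L2 = EFHC/AG/- → run E
t=5: L0/L1/L2 = EFHC/AG/- → run E
t=6: L0/L1/L2 = FHC/AGE/- → run F
t=7: L0/L1/L2 = FHC/AGE/- → run F
t=8: L0/L1/L2 = HC/AGEF/- → run H
t=9: L0/L1/L2 = HC/AGEF/- → run H
t=10: L0/L1/L2 = C/AGEFH/- → run C
t=11: L0/L1/L2 = C/AGEFH/- → run C
t=12: L0/L1/L2 = -/AGEFHC/- → run A
t=13: L0/L1/L2 = -/AGEFHC/- → run A
t=14: L0/L1/L2 = -/AGEFHC/- → run A
t=15: L0/L1/L2 = -/AGEFHC/- → run A
t=16: L0/L1/L2 = -/GEFHC/A → run G
t=17: L0/L1/L2 = -/EFHC/A → run E
t=18: L0/L1/L2 = -/EFHC/A → run E
t=19: L0/L1/L2 = -/FHC/A → run F
t=20: L0/L1/L2 = -/FHC/A → run F
t=21: L0/L1/L2 = -/FHC/A → run F
t=22: L0/L1/L2 = -/FHC/A → run F
t=23: L0/L1/L2 = -/HC/AF → run H
t=24: L0/L1/L2 = -/C/AF → run C
t=25: L0/L1/L2 = -/C/AF → run C
t=26: L0/L1/L2 = -/C/AF → run C
t=27: L0/L1/L2 = -/C/AF → run C
t=28: L0/L1/L2 = -/-/AFC → run A
t=29: L0/L1/L2 = -/-/AFC → run A
t=30: L0/L1/L2 = -/-/FC → run F
t=31: L0/L1/L2 = -/-/FC → run F
t=32: L0/L1/L2 = -/-/C → run C
t=33: L0/L1/L2 = -/-/C → run C
t=34: (idle)
t=35: (idle)
t=36: (idle)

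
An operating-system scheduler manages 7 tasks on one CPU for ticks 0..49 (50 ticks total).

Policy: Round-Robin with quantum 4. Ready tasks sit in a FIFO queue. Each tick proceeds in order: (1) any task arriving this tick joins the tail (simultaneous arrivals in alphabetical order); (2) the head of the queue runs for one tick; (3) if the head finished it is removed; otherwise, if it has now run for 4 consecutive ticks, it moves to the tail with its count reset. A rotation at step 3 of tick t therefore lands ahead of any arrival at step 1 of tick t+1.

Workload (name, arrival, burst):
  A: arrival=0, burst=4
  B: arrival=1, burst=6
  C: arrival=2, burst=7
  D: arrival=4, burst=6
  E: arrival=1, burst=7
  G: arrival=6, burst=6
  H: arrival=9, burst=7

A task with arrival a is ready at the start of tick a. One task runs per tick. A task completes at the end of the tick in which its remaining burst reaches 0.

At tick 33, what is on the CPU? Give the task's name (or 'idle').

running at tick 33 = C

t=0: queue=[A] q_used=0 → run A
t=1: queue=[A,B,E] q_used=1 → run A
t=2: queue=[A,B,E,C] q_used=2 → run A
t=3: queue=[A,B,E,C] q_used=3 → run A
t=4: queue=[B,E,C,D] q_used=0 → run B
t=5: queue=[B,E,C,D] q_used=1 → run B
t=6: queue=[B,E,C,D,G] q_used=2 → run B
t=7: queue=[B,E,C,D,G] q_used=3 → run B
t=8: queue=[E,C,D,G,B] q_used=0 → run E
t=9: queue=[E,C,D,G,B,H] q_used=1 → run E
t=10: queue=[E,C,D,G,B,H] q_used=2 → run E
t=11: queue=[E,C,D,G,B,H] q_used=3 → run E
t=12: queue=[C,D,G,B,H,E] q_used=0 → run C
t=13: queue=[C,D,G,B,H,E] q_used=1 → run C
t=14: queue=[C,D,G,B,H,E] q_used=2 → run C
t=15: queue=[C,D,G,B,H,E] q_used=3 → run C
t=16: queue=[D,G,B,H,E,C] q_used=0 → run D
t=17: queue=[D,G,B,H,E,C] q_used=1 → run D
t=18: queue=[D,G,B,H,E,C] q_used=2 → run D
t=19: queue=[D,G,B,H,E,C] q_used=3 → run D
t=20: queue=[G,B,H,E,C,D] q_used=0 → run G
t=21: queue=[G,B,H,E,C,D] q_used=1 → run G
t=22: queue=[G,B,H,E,C,D] q_used=2 → run G
t=23: queue=[G,B,H,E,C,D] q_used=3 → run G
t=24: queue=[B,H,E,C,D,G] q_used=0 → run B
t=25: queue=[B,H,E,C,D,G] q_used=1 → run B
t=26: queue=[H,E,C,D,G] q_used=0 → run H
t=27: queue=[H,E,C,D,G] q_used=1 → run H
t=28: queue=[H,E,C,D,G] q_used=2 → run H
t=29: queue=[H,E,C,D,G] q_used=3 → run H
t=30: queue=[E,C,D,G,H] q_used=0 → run E
t=31: queue=[E,C,D,G,H] q_used=1 → run E
t=32: queue=[E,C,D,G,H] q_used=2 → run E
t=33: queue=[C,D,G,H] q_used=0 → run C
t=34: queue=[C,D,G,H] q_used=1 → run C
t=35: queue=[C,D,G,H] q_used=2 → run C
t=36: queue=[D,G,H] q_used=0 → run D
t=37: queue=[D,G,H] q_used=1 → run D
t=38: queue=[G,H] q_used=0 → run G
t=39: queue=[G,H] q_used=1 → run G
t=40: queue=[H] q_used=0 → run H
t=41: queue=[H] q_used=1 → run H
t=42: queue=[H] q_used=2 → run H
t=43: (idle)
t=44: (idle)
t=45: (idle)
t=46: (idle)
t=47: (idle)
t=48: (idle)
t=49: (idle)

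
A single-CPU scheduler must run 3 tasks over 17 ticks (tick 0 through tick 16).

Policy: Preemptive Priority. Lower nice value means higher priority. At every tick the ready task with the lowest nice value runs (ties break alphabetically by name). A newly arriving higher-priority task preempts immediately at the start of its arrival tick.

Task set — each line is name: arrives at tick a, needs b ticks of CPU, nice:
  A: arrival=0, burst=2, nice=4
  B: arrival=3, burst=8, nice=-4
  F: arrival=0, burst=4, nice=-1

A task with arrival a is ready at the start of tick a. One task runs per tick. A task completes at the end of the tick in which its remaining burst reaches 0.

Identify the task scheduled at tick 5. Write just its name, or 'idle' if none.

t=0: ready={A,F} → run F
t=1: ready={A,F} → run F
t=2: ready={A,F} → run F
t=3: ready={A,B,F} → run B
t=4: ready={A,B,F} → run B
t=5: ready={A,B,F} → run B
t=6: ready={A,B,F} → run B
t=7: ready={A,B,F} → run B
t=8: ready={A,B,F} → run B
t=9: ready={A,B,F} → run B
t=10: ready={A,B,F} → run B
t=11: ready={A,F} → run F
t=12: ready={A} → run A
t=13: ready={A} → run A
t=14: (idle)
t=15: (idle)
t=16: (idle)

running at tick 5 = B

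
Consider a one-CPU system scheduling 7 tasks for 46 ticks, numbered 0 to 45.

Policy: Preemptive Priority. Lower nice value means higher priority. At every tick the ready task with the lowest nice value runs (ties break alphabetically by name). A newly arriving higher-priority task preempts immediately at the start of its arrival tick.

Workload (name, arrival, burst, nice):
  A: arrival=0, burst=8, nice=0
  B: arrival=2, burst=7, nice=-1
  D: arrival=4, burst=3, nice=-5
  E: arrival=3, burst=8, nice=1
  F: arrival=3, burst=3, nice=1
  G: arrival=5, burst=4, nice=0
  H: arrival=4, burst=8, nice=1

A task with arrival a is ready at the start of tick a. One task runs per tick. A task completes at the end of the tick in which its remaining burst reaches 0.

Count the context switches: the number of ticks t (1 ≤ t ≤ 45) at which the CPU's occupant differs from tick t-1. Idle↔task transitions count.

t=0: ready={A} → run A
t=1: ready={A} → run A
t=2: ready={A,B} → run B
t=3: ready={A,B,E,F} → run B
t=4: ready={A,B,D,E,F,H} → run D
t=5: ready={A,B,D,E,F,G,H} → run D
t=6: ready={A,B,D,E,F,G,H} → run D
t=7: ready={A,B,E,F,G,H} → run B
t=8: ready={A,B,E,F,G,H} → run B
t=9: ready={A,B,E,F,G,H} → run B
t=10: ready={A,B,E,F,G,H} → run B
t=11: ready={A,B,E,F,G,H} → run B
t=12: ready={A,E,F,G,H} → run A
t=13: ready={A,E,F,G,H} → run A
t=14: ready={A,E,F,G,H} → run A
t=15: ready={A,E,F,G,H} → run A
t=16: ready={A,E,F,G,H} → run A
t=17: ready={A,E,F,G,H} → run A
t=18: ready={E,F,G,H} → run G
t=19: ready={E,F,G,H} → run G
t=20: ready={E,F,G,H} → run G
t=21: ready={E,F,G,H} → run G
t=22: ready={E,F,H} → run E
t=23: ready={E,F,H} → run E
t=24: ready={E,F,H} → run E
t=25: ready={E,F,H} → run E
t=26: ready={E,F,H} → run E
t=27: ready={E,F,H} → run E
t=28: ready={E,F,H} → run E
t=29: ready={E,F,H} → run E
t=30: ready={F,H} → run F
t=31: ready={F,H} → run F
t=32: ready={F,H} → run F
t=33: ready={H} → run H
t=34: ready={H} → run H
t=35: ready={H} → run H
t=36: ready={H} → run H
t=37: ready={H} → run H
t=38: ready={H} → run H
t=39: ready={H} → run H
t=40: ready={H} → run H
t=41: (idle)
t=42: (idle)
t=43: (idle)
t=44: (idle)
t=45: (idle)

context switches = 9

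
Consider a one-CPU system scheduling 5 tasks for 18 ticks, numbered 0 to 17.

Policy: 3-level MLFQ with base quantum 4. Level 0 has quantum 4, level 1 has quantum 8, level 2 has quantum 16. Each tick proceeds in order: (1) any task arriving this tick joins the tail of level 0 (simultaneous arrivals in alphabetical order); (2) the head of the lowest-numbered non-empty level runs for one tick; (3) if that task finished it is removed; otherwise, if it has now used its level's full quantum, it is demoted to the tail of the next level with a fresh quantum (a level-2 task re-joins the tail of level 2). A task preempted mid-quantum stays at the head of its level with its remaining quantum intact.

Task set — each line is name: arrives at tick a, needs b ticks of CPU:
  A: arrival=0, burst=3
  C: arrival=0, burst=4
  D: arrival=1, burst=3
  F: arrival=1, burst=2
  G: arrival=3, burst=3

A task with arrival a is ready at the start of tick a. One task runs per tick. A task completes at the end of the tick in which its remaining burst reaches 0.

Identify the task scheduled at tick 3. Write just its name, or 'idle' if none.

t=0: L0/L1/L2 = AC/-/- → run A
t=1: L0/L1/L2 = ACDF/-/- → run A
t=2: L0/L1/L2 = ACDF/-/- → run A
t=3: L0/L1/L2 = CDFG/-/- → run C
t=4: L0/L1/L2 = CDFG/-/- → run C
t=5: L0/L1/L2 = CDFG/-/- → run C
t=6: L0/L1/L2 = CDFG/-/- → run C
t=7: L0/L1/L2 = DFG/-/- → run D
t=8: L0/L1/L2 = DFG/-/- → run D
t=9: L0/L1/L2 = DFG/-/- → run D
t=10: L0/L1/L2 = FG/-/- → run F
t=11: L0/L1/L2 = FG/-/- → run F
t=12: L0/L1/L2 = G/-/- → run G
t=13: L0/L1/L2 = G/-/- → run G
t=14: L0/L1/L2 = G/-/- → run G
t=15: (idle)
t=16: (idle)
t=17: (idle)

running at tick 3 = C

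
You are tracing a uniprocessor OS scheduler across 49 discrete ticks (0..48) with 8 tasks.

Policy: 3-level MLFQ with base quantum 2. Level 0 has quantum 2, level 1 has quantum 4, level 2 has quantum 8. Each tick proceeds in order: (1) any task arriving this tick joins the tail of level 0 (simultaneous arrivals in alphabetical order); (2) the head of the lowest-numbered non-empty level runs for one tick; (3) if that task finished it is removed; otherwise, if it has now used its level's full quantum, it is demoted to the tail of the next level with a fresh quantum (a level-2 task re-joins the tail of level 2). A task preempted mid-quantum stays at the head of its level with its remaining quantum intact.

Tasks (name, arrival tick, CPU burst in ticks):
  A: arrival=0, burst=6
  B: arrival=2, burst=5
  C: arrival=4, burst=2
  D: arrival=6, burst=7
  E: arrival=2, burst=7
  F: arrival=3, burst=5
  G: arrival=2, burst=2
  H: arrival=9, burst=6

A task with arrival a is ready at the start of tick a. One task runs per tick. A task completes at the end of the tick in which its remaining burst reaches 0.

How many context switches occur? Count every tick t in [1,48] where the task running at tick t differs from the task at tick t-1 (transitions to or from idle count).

t=0: L0/L1/L2 = A/-/- → run A
t=1: L0/L1/L2 = A/-/- → run A
t=2: L0/L1/L2 = BEG/A/- → run B
t=3: L0/L1/L2 = BEGF/A/- → run B
t=4: L0/L1/L2 = EGFC/AB/- → run E
t=5: L0/L1/L2 = EGFC/AB/- → run E
t=6: L0/L1/L2 = GFCD/ABE/- → run G
t=7: L0/L1/L2 = GFCD/ABE/- → run G
t=8: L0/L1/L2 = FCD/ABE/- → run F
t=9: L0/L1/L2 = FCDH/ABE/- → run F
t=10: L0/L1/L2 = CDH/ABEF/- → run C
t=11: L0/L1/L2 = CDH/ABEF/- → run C
t=12: L0/L1/L2 = DH/ABEF/- → run D
t=13: L0/L1/L2 = DH/ABEF/- → run D
t=14: L0/L1/L2 = H/ABEFD/- → run H
t=15: L0/L1/L2 = H/ABEFD/- → run H
t=16: L0/L1/L2 = -/ABEFDH/- → run A
t=17: L0/L1/L2 = -/ABEFDH/- → run A
t=18: L0/L1/L2 = -/ABEFDH/- → run A
t=19: L0/L1/L2 = -/ABEFDH/- → run A
t=20: L0/L1/L2 = -/BEFDH/- → run B
t=21: L0/L1/L2 = -/BEFDH/- → run B
t=22: L0/L1/L2 = -/BEFDH/- → run B
t=23: L0/L1/L2 = -/EFDH/- → run E
t=24: L0/L1/L2 = -/EFDH/- → run E
t=25: L0/L1/L2 = -/EFDH/- → run E
t=26: L0/L1/L2 = -/EFDH/- → run E
t=27: L0/L1/L2 = -/FDH/E → run F
t=28: L0/L1/L2 = -/FDH/E → run F
t=29: L0/L1/L2 = -/FDH/E → run F
t=30: L0/L1/L2 = -/DH/E → run D
t=31: L0/L1/L2 = -/DH/E → run D
t=32: L0/L1/L2 = -/DH/E → run D
t=33: L0/L1/L2 = -/DH/E → run D
t=34: L0/L1/L2 = -/H/ED → run H
t=35: L0/L1/L2 = -/H/ED → run H
t=36: L0/L1/L2 = -/H/ED → run H
t=37: L0/L1/L2 = -/H/ED → run H
t=38: L0/L1/L2 = -/-/ED → run E
t=39: L0/L1/L2 = -/-/D → run D
t=40: (idle)
t=41: (idle)
t=42: (idle)
t=43: (idle)
t=44: (idle)
t=45: (idle)
t=46: (idle)
t=47: (idle)
t=48: (idle)

context switches = 16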